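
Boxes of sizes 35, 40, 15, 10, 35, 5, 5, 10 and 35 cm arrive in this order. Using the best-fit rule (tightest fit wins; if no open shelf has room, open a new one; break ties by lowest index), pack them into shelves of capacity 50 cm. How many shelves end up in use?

4

  35 → shelf 1 (new)  [load 35/50]
  40 → shelf 2 (new)  [load 40/50]
  15 → shelf 1  [load 50/50]
  10 → shelf 2  [load 50/50]
  35 → shelf 3 (new)  [load 35/50]
  5 → shelf 3  [load 40/50]
  5 → shelf 3  [load 45/50]
  10 → shelf 4 (new)  [load 10/50]
  35 → shelf 4  [load 45/50]
4 shelves opened.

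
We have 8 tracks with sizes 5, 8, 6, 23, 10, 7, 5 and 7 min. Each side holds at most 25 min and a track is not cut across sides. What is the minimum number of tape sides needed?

Total = 23 + 10 + 8 + 7 + 7 + 6 + 5 + 5 = 71 min.
Lower bound: ⌈71/25⌉ = 3 tape sides.
A packing using 3 tape sides:
  side 1: 23 = 23
  side 2: 10 + 8 + 7 = 25
  side 3: 7 + 6 + 5 + 5 = 23
This matches the lower bound, so 3 is optimal.

3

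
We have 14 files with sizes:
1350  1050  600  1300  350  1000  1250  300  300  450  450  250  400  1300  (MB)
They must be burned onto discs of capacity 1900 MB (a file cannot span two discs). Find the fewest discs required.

Total = 1350 + 1300 + 1300 + 1250 + 1050 + 1000 + 600 + 450 + 450 + 400 + 350 + 300 + 300 + 250 = 10350 MB.
Lower bound: ⌈10350/1900⌉ = 6 discs.
A packing using 6 discs:
  disc 1: 1350 + 450 = 1800
  disc 2: 1300 + 600 = 1900
  disc 3: 1300 + 450 = 1750
  disc 4: 1250 + 400 + 250 = 1900
  disc 5: 1050 + 350 + 300 = 1700
  disc 6: 1000 + 300 = 1300
This matches the lower bound, so 6 is optimal.

6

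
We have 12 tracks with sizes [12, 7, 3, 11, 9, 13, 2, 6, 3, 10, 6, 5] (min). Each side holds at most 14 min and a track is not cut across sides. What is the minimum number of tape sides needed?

Total = 13 + 12 + 11 + 10 + 9 + 7 + 6 + 6 + 5 + 3 + 3 + 2 = 87 min.
Lower bound: ⌈87/14⌉ = 7 tape sides.
A packing using 7 tape sides:
  side 1: 13 = 13
  side 2: 12 + 2 = 14
  side 3: 11 + 3 = 14
  side 4: 10 + 3 = 13
  side 5: 9 + 5 = 14
  side 6: 7 + 6 = 13
  side 7: 6 = 6
This matches the lower bound, so 7 is optimal.

7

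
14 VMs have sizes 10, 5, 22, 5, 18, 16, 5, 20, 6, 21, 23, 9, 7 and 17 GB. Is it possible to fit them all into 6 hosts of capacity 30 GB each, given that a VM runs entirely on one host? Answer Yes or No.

Total = 184 GB; ⌈184/30⌉ = 7.
At least 7 hosts are required, but only 6 are allowed.

No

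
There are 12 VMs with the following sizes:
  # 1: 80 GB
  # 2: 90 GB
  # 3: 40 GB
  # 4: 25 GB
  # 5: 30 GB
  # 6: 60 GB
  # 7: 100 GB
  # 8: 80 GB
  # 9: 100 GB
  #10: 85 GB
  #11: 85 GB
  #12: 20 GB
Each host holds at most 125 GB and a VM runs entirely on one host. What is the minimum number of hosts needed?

Total = 100 + 100 + 90 + 85 + 85 + 80 + 80 + 60 + 40 + 30 + 25 + 20 = 795 GB.
Lower bound: ⌈795/125⌉ = 7 hosts.
A packing using 8 hosts:
  host 1: 100 + 25 = 125
  host 2: 100 + 20 = 120
  host 3: 90 + 30 = 120
  host 4: 85 + 40 = 125
  host 5: 85 = 85
  host 6: 80 = 80
  host 7: 80 = 80
  host 8: 60 = 60
No arrangement into 7 hosts stays within capacity, so 8 is optimal.

8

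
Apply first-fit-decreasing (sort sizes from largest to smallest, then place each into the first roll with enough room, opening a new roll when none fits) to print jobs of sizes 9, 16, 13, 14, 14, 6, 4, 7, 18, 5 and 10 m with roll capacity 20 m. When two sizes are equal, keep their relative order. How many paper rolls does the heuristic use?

Sorted descending: 18, 16, 14, 14, 13, 10, 9, 7, 6, 5, 4.
  18 → roll 1 (new)  [load 18/20]
  16 → roll 2 (new)  [load 16/20]
  14 → roll 3 (new)  [load 14/20]
  14 → roll 4 (new)  [load 14/20]
  13 → roll 5 (new)  [load 13/20]
  10 → roll 6 (new)  [load 10/20]
  9 → roll 6  [load 19/20]
  7 → roll 5  [load 20/20]
  6 → roll 3  [load 20/20]
  5 → roll 4  [load 19/20]
  4 → roll 2  [load 20/20]
6 paper rolls opened.

6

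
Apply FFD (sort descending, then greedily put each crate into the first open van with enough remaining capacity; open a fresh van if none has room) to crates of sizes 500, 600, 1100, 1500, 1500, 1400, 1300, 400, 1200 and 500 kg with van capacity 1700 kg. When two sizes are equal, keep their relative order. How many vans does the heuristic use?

7

Sorted descending: 1500, 1500, 1400, 1300, 1200, 1100, 600, 500, 500, 400.
  1500 → van 1 (new)  [load 1500/1700]
  1500 → van 2 (new)  [load 1500/1700]
  1400 → van 3 (new)  [load 1400/1700]
  1300 → van 4 (new)  [load 1300/1700]
  1200 → van 5 (new)  [load 1200/1700]
  1100 → van 6 (new)  [load 1100/1700]
  600 → van 6  [load 1700/1700]
  500 → van 5  [load 1700/1700]
  500 → van 7 (new)  [load 500/1700]
  400 → van 4  [load 1700/1700]
7 vans opened.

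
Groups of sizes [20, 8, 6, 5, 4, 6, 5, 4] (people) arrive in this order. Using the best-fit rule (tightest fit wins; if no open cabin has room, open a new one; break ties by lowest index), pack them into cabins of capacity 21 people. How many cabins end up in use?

  20 → cabin 1 (new)  [load 20/21]
  8 → cabin 2 (new)  [load 8/21]
  6 → cabin 2  [load 14/21]
  5 → cabin 2  [load 19/21]
  4 → cabin 3 (new)  [load 4/21]
  6 → cabin 3  [load 10/21]
  5 → cabin 3  [load 15/21]
  4 → cabin 3  [load 19/21]
3 cabins opened.

3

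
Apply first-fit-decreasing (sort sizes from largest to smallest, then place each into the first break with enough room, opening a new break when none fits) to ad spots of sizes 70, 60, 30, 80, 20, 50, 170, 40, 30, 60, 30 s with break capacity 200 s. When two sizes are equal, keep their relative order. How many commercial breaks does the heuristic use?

4

Sorted descending: 170, 80, 70, 60, 60, 50, 40, 30, 30, 30, 20.
  170 → break 1 (new)  [load 170/200]
  80 → break 2 (new)  [load 80/200]
  70 → break 2  [load 150/200]
  60 → break 3 (new)  [load 60/200]
  60 → break 3  [load 120/200]
  50 → break 2  [load 200/200]
  40 → break 3  [load 160/200]
  30 → break 1  [load 200/200]
  30 → break 3  [load 190/200]
  30 → break 4 (new)  [load 30/200]
  20 → break 4  [load 50/200]
4 commercial breaks opened.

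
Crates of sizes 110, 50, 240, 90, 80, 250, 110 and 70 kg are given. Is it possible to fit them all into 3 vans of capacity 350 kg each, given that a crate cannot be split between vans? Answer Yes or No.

A valid assignment using 3 vans:
  van 1: 250 + 90 = 340
  van 2: 240 + 110 = 350
  van 3: 110 + 80 + 70 + 50 = 310
Every load is within 350 kg, so 3 vans suffice.

Yes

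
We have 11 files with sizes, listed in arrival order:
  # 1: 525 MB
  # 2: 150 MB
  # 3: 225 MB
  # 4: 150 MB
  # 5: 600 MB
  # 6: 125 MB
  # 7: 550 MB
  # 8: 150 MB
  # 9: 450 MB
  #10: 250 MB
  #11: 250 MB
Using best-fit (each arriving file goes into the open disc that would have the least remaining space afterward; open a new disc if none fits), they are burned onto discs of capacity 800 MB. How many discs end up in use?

  525 → disc 1 (new)  [load 525/800]
  150 → disc 1  [load 675/800]
  225 → disc 2 (new)  [load 225/800]
  150 → disc 2  [load 375/800]
  600 → disc 3 (new)  [load 600/800]
  125 → disc 1  [load 800/800]
  550 → disc 4 (new)  [load 550/800]
  150 → disc 3  [load 750/800]
  450 → disc 5 (new)  [load 450/800]
  250 → disc 4  [load 800/800]
  250 → disc 5  [load 700/800]
5 discs opened.

5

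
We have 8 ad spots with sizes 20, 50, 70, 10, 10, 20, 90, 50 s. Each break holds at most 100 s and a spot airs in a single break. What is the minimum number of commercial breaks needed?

4

Total = 90 + 70 + 50 + 50 + 20 + 20 + 10 + 10 = 320 s.
Lower bound: ⌈320/100⌉ = 4 commercial breaks.
A packing using 4 commercial breaks:
  break 1: 90 + 10 = 100
  break 2: 70 + 20 + 10 = 100
  break 3: 50 + 50 = 100
  break 4: 20 = 20
This matches the lower bound, so 4 is optimal.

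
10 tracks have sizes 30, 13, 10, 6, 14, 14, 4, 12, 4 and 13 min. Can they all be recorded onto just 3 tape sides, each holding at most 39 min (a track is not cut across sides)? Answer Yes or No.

Total = 120 min; ⌈120/39⌉ = 4.
At least 4 tape sides are required, but only 3 are allowed.

No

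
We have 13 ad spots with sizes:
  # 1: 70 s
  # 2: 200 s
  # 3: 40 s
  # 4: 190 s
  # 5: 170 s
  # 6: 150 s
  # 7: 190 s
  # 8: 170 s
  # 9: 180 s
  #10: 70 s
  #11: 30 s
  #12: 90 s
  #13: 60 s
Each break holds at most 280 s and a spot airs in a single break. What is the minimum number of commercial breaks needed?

Total = 200 + 190 + 190 + 180 + 170 + 170 + 150 + 90 + 70 + 70 + 60 + 40 + 30 = 1610 s.
Lower bound: ⌈1610/280⌉ = 6 commercial breaks.
Also, 7 ad spots each exceed 140 s, and no two of those can share a break, so at least 7 commercial breaks are needed.
A packing using 7 commercial breaks:
  break 1: 200 + 70 = 270
  break 2: 190 + 90 = 280
  break 3: 190 + 70 = 260
  break 4: 180 + 60 + 40 = 280
  break 5: 170 + 30 = 200
  break 6: 170 = 170
  break 7: 150 = 150
This matches the lower bound, so 7 is optimal.

7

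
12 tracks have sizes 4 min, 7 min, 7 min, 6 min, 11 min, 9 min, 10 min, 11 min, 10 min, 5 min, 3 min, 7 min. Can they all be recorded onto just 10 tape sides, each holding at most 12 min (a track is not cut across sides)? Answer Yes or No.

Yes

A valid assignment using 9 tape sides:
  side 1: 11 = 11
  side 2: 11 = 11
  side 3: 10 = 10
  side 4: 10 = 10
  side 5: 9 + 3 = 12
  side 6: 7 + 5 = 12
  side 7: 7 + 4 = 11
  side 8: 7 = 7
  side 9: 6 = 6
That uses only 9 ≤ 10, so 10 tape sides are enough.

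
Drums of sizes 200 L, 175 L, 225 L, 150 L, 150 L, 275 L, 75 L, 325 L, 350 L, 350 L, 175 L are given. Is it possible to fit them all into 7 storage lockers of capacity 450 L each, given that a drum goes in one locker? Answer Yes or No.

A valid assignment using 7 storage lockers:
  locker 1: 350 + 75 = 425
  locker 2: 350 = 350
  locker 3: 325 = 325
  locker 4: 275 + 175 = 450
  locker 5: 225 + 200 = 425
  locker 6: 175 + 150 = 325
  locker 7: 150 = 150
Every load is within 450 L, so 7 storage lockers suffice.

Yes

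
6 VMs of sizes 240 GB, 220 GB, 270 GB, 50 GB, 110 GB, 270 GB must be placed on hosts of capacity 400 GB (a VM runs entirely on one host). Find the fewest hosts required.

4

Total = 270 + 270 + 240 + 220 + 110 + 50 = 1160 GB.
Lower bound: ⌈1160/400⌉ = 3 hosts.
Also, 4 VMs each exceed 200 GB, and no two of those can share a host, so at least 4 hosts are needed.
A packing using 4 hosts:
  host 1: 270 + 110 = 380
  host 2: 270 + 50 = 320
  host 3: 240 = 240
  host 4: 220 = 220
This matches the lower bound, so 4 is optimal.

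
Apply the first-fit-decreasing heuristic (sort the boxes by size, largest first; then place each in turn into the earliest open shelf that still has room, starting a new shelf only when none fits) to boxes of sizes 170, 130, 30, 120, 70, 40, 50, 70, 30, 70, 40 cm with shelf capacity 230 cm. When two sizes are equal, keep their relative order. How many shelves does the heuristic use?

4

Sorted descending: 170, 130, 120, 70, 70, 70, 50, 40, 40, 30, 30.
  170 → shelf 1 (new)  [load 170/230]
  130 → shelf 2 (new)  [load 130/230]
  120 → shelf 3 (new)  [load 120/230]
  70 → shelf 2  [load 200/230]
  70 → shelf 3  [load 190/230]
  70 → shelf 4 (new)  [load 70/230]
  50 → shelf 1  [load 220/230]
  40 → shelf 3  [load 230/230]
  40 → shelf 4  [load 110/230]
  30 → shelf 2  [load 230/230]
  30 → shelf 4  [load 140/230]
4 shelves opened.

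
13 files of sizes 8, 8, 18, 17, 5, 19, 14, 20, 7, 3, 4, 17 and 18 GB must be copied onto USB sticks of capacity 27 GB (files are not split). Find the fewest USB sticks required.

7

Total = 20 + 19 + 18 + 18 + 17 + 17 + 14 + 8 + 8 + 7 + 5 + 4 + 3 = 158 GB.
Lower bound: ⌈158/27⌉ = 6 USB sticks.
Also, 7 files each exceed 27/2 GB, and no two of those can share a USB stick, so at least 7 USB sticks are needed.
A packing using 7 USB sticks:
  USB stick 1: 20 + 7 = 27
  USB stick 2: 19 + 8 = 27
  USB stick 3: 18 + 8 = 26
  USB stick 4: 18 + 5 + 4 = 27
  USB stick 5: 17 + 3 = 20
  USB stick 6: 17 = 17
  USB stick 7: 14 = 14
This matches the lower bound, so 7 is optimal.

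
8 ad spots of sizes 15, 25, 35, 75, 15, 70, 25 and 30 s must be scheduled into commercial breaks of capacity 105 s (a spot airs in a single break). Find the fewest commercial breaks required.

3

Total = 75 + 70 + 35 + 30 + 25 + 25 + 15 + 15 = 290 s.
Lower bound: ⌈290/105⌉ = 3 commercial breaks.
A packing using 3 commercial breaks:
  break 1: 75 + 30 = 105
  break 2: 70 + 35 = 105
  break 3: 25 + 25 + 15 + 15 = 80
This matches the lower bound, so 3 is optimal.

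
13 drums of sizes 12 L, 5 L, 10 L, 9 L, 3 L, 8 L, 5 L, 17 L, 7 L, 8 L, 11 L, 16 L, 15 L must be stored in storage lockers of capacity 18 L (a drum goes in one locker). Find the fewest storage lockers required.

Total = 17 + 16 + 15 + 12 + 11 + 10 + 9 + 8 + 8 + 7 + 5 + 5 + 3 = 126 L.
Lower bound: ⌈126/18⌉ = 7 storage lockers.
A packing using 8 storage lockers:
  locker 1: 17 = 17
  locker 2: 16 = 16
  locker 3: 15 + 3 = 18
  locker 4: 12 + 5 = 17
  locker 5: 11 + 7 = 18
  locker 6: 10 + 8 = 18
  locker 7: 9 + 8 = 17
  locker 8: 5 = 5
No arrangement into 7 storage lockers stays within capacity, so 8 is optimal.

8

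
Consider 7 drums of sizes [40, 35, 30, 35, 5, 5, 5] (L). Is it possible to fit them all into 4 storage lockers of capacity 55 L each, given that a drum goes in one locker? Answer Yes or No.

Yes

A valid assignment using 4 storage lockers:
  locker 1: 40 + 5 + 5 + 5 = 55
  locker 2: 35 = 35
  locker 3: 35 = 35
  locker 4: 30 = 30
Every load is within 55 L, so 4 storage lockers suffice.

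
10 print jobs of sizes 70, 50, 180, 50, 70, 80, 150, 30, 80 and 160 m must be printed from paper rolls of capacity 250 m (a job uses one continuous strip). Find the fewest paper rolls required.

4

Total = 180 + 160 + 150 + 80 + 80 + 70 + 70 + 50 + 50 + 30 = 920 m.
Lower bound: ⌈920/250⌉ = 4 paper rolls.
A packing using 4 paper rolls:
  roll 1: 180 + 70 = 250
  roll 2: 160 + 80 = 240
  roll 3: 150 + 80 = 230
  roll 4: 70 + 50 + 50 + 30 = 200
This matches the lower bound, so 4 is optimal.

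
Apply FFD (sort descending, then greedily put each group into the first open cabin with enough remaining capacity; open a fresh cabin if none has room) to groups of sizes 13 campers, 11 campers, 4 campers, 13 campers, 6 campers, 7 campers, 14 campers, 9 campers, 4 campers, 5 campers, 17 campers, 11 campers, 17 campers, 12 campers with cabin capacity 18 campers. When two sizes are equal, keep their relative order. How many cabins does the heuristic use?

Sorted descending: 17, 17, 14, 13, 13, 12, 11, 11, 9, 7, 6, 5, 4, 4.
  17 → cabin 1 (new)  [load 17/18]
  17 → cabin 2 (new)  [load 17/18]
  14 → cabin 3 (new)  [load 14/18]
  13 → cabin 4 (new)  [load 13/18]
  13 → cabin 5 (new)  [load 13/18]
  12 → cabin 6 (new)  [load 12/18]
  11 → cabin 7 (new)  [load 11/18]
  11 → cabin 8 (new)  [load 11/18]
  9 → cabin 9 (new)  [load 9/18]
  7 → cabin 7  [load 18/18]
  6 → cabin 6  [load 18/18]
  5 → cabin 4  [load 18/18]
  4 → cabin 3  [load 18/18]
  4 → cabin 5  [load 17/18]
9 cabins opened.

9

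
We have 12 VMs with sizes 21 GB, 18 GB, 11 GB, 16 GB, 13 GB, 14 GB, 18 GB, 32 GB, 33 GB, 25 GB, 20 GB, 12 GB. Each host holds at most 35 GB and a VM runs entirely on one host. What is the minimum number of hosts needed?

Total = 33 + 32 + 25 + 21 + 20 + 18 + 18 + 16 + 14 + 13 + 12 + 11 = 233 GB.
Lower bound: ⌈233/35⌉ = 7 hosts.
A packing using 8 hosts:
  host 1: 33 = 33
  host 2: 32 = 32
  host 3: 25 = 25
  host 4: 21 + 14 = 35
  host 5: 20 + 13 = 33
  host 6: 18 + 16 = 34
  host 7: 18 + 12 = 30
  host 8: 11 = 11
No arrangement into 7 hosts stays within capacity, so 8 is optimal.

8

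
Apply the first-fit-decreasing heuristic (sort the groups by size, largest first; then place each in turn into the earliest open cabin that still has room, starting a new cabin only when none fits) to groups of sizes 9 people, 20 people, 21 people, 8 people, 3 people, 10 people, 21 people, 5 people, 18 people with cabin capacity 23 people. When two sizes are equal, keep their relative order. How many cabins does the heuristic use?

Sorted descending: 21, 21, 20, 18, 10, 9, 8, 5, 3.
  21 → cabin 1 (new)  [load 21/23]
  21 → cabin 2 (new)  [load 21/23]
  20 → cabin 3 (new)  [load 20/23]
  18 → cabin 4 (new)  [load 18/23]
  10 → cabin 5 (new)  [load 10/23]
  9 → cabin 5  [load 19/23]
  8 → cabin 6 (new)  [load 8/23]
  5 → cabin 4  [load 23/23]
  3 → cabin 3  [load 23/23]
6 cabins opened.

6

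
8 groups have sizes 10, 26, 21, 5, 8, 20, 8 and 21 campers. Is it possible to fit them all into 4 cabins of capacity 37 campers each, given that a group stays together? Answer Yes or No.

A valid assignment using 4 cabins:
  cabin 1: 26 + 10 = 36
  cabin 2: 21 + 8 + 8 = 37
  cabin 3: 21 + 5 = 26
  cabin 4: 20 = 20
Every load is within 37 campers, so 4 cabins suffice.

Yes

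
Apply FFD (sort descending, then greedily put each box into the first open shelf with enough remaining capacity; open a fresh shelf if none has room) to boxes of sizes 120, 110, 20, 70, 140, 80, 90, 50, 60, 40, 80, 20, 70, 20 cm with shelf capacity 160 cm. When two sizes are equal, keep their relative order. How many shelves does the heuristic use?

7

Sorted descending: 140, 120, 110, 90, 80, 80, 70, 70, 60, 50, 40, 20, 20, 20.
  140 → shelf 1 (new)  [load 140/160]
  120 → shelf 2 (new)  [load 120/160]
  110 → shelf 3 (new)  [load 110/160]
  90 → shelf 4 (new)  [load 90/160]
  80 → shelf 5 (new)  [load 80/160]
  80 → shelf 5  [load 160/160]
  70 → shelf 4  [load 160/160]
  70 → shelf 6 (new)  [load 70/160]
  60 → shelf 6  [load 130/160]
  50 → shelf 3  [load 160/160]
  40 → shelf 2  [load 160/160]
  20 → shelf 1  [load 160/160]
  20 → shelf 6  [load 150/160]
  20 → shelf 7 (new)  [load 20/160]
7 shelves opened.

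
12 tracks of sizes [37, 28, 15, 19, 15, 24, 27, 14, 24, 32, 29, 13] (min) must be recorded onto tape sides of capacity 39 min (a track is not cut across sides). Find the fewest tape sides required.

Total = 37 + 32 + 29 + 28 + 27 + 24 + 24 + 19 + 15 + 15 + 14 + 13 = 277 min.
Lower bound: ⌈277/39⌉ = 8 tape sides.
A packing using 9 tape sides:
  side 1: 37 = 37
  side 2: 32 = 32
  side 3: 29 = 29
  side 4: 28 = 28
  side 5: 27 = 27
  side 6: 24 + 15 = 39
  side 7: 24 + 15 = 39
  side 8: 19 + 14 = 33
  side 9: 13 = 13
No arrangement into 8 tape sides stays within capacity, so 9 is optimal.

9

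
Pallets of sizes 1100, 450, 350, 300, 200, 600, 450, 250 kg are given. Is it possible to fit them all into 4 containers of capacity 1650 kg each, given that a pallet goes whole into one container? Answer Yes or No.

Yes

A valid assignment using 3 containers:
  container 1: 1100 + 450 = 1550
  container 2: 600 + 450 + 350 + 250 = 1650
  container 3: 300 + 200 = 500
That uses only 3 ≤ 4, so 4 containers are enough.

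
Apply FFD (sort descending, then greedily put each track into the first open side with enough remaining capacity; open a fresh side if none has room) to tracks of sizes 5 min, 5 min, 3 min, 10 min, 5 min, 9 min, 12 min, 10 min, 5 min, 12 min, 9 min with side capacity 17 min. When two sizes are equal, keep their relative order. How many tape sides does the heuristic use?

6

Sorted descending: 12, 12, 10, 10, 9, 9, 5, 5, 5, 5, 3.
  12 → side 1 (new)  [load 12/17]
  12 → side 2 (new)  [load 12/17]
  10 → side 3 (new)  [load 10/17]
  10 → side 4 (new)  [load 10/17]
  9 → side 5 (new)  [load 9/17]
  9 → side 6 (new)  [load 9/17]
  5 → side 1  [load 17/17]
  5 → side 2  [load 17/17]
  5 → side 3  [load 15/17]
  5 → side 4  [load 15/17]
  3 → side 5  [load 12/17]
6 tape sides opened.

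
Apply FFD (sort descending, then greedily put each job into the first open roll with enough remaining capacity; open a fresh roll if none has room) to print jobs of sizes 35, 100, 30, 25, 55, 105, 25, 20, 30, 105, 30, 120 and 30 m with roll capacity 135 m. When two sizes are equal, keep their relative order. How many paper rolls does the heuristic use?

6

Sorted descending: 120, 105, 105, 100, 55, 35, 30, 30, 30, 30, 25, 25, 20.
  120 → roll 1 (new)  [load 120/135]
  105 → roll 2 (new)  [load 105/135]
  105 → roll 3 (new)  [load 105/135]
  100 → roll 4 (new)  [load 100/135]
  55 → roll 5 (new)  [load 55/135]
  35 → roll 4  [load 135/135]
  30 → roll 2  [load 135/135]
  30 → roll 3  [load 135/135]
  30 → roll 5  [load 85/135]
  30 → roll 5  [load 115/135]
  25 → roll 6 (new)  [load 25/135]
  25 → roll 6  [load 50/135]
  20 → roll 5  [load 135/135]
6 paper rolls opened.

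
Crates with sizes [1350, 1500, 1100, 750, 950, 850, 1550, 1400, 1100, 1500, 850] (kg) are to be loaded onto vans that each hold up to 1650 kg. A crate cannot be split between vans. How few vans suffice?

Total = 1550 + 1500 + 1500 + 1400 + 1350 + 1100 + 1100 + 950 + 850 + 850 + 750 = 12900 kg.
Lower bound: ⌈12900/1650⌉ = 8 vans.
Also, 10 crates each exceed 825 kg, and no two of those can share a van, so at least 10 vans are needed.
A packing using 10 vans:
  van 1: 1550 = 1550
  van 2: 1500 = 1500
  van 3: 1500 = 1500
  van 4: 1400 = 1400
  van 5: 1350 = 1350
  van 6: 1100 = 1100
  van 7: 1100 = 1100
  van 8: 950 = 950
  van 9: 850 + 750 = 1600
  van 10: 850 = 850
This matches the lower bound, so 10 is optimal.

10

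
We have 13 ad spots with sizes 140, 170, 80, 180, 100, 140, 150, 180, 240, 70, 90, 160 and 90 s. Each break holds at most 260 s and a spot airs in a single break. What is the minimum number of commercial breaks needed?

Total = 240 + 180 + 180 + 170 + 160 + 150 + 140 + 140 + 100 + 90 + 90 + 80 + 70 = 1790 s.
Lower bound: ⌈1790/260⌉ = 7 commercial breaks.
Also, 8 ad spots each exceed 130 s, and no two of those can share a break, so at least 8 commercial breaks are needed.
A packing using 8 commercial breaks:
  break 1: 240 = 240
  break 2: 180 + 80 = 260
  break 3: 180 + 70 = 250
  break 4: 170 + 90 = 260
  break 5: 160 + 100 = 260
  break 6: 150 + 90 = 240
  break 7: 140 = 140
  break 8: 140 = 140
This matches the lower bound, so 8 is optimal.

8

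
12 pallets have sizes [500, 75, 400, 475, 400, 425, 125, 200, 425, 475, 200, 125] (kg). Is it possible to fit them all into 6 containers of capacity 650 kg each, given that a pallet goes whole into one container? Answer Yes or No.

No

Total = 3825 kg; ⌈3825/650⌉ = 6.
7 pallets each exceed half the capacity and cannot share a container, forcing at least 7 containers.
At least 7 containers are required, but only 6 are allowed.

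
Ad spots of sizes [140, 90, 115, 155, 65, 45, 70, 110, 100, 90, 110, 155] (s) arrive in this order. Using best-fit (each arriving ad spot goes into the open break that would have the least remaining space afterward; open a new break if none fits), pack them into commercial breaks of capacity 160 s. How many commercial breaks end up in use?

  140 → break 1 (new)  [load 140/160]
  90 → break 2 (new)  [load 90/160]
  115 → break 3 (new)  [load 115/160]
  155 → break 4 (new)  [load 155/160]
  65 → break 2  [load 155/160]
  45 → break 3  [load 160/160]
  70 → break 5 (new)  [load 70/160]
  110 → break 6 (new)  [load 110/160]
  100 → break 7 (new)  [load 100/160]
  90 → break 5  [load 160/160]
  110 → break 8 (new)  [load 110/160]
  155 → break 9 (new)  [load 155/160]
9 commercial breaks opened.

9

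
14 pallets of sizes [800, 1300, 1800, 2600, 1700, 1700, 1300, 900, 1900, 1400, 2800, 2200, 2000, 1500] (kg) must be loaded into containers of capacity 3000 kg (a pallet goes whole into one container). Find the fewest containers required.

9

Total = 2800 + 2600 + 2200 + 2000 + 1900 + 1800 + 1700 + 1700 + 1500 + 1400 + 1300 + 1300 + 900 + 800 = 23900 kg.
Lower bound: ⌈23900/3000⌉ = 8 containers.
A packing using 9 containers:
  container 1: 2800 = 2800
  container 2: 2600 = 2600
  container 3: 2200 + 800 = 3000
  container 4: 2000 + 900 = 2900
  container 5: 1900 = 1900
  container 6: 1800 = 1800
  container 7: 1700 + 1300 = 3000
  container 8: 1700 + 1300 = 3000
  container 9: 1500 + 1400 = 2900
No arrangement into 8 containers stays within capacity, so 9 is optimal.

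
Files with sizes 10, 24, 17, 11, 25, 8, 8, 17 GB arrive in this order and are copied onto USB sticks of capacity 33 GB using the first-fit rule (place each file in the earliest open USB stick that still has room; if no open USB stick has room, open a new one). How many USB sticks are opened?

5

  10 → USB stick 1 (new)  [load 10/33]
  24 → USB stick 2 (new)  [load 24/33]
  17 → USB stick 1  [load 27/33]
  11 → USB stick 3 (new)  [load 11/33]
  25 → USB stick 4 (new)  [load 25/33]
  8 → USB stick 2  [load 32/33]
  8 → USB stick 3  [load 19/33]
  17 → USB stick 5 (new)  [load 17/33]
5 USB sticks opened.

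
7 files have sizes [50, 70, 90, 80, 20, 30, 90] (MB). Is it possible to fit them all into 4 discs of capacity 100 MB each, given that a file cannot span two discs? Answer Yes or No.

Total = 430 MB; ⌈430/100⌉ = 5.
At least 5 discs are required, but only 4 are allowed.

No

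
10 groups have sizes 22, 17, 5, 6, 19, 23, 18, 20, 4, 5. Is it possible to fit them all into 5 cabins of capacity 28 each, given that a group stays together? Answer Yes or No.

Total = 139; ⌈139/28⌉ = 5.
6 groups each exceed half the capacity and cannot share a cabin, forcing at least 6 cabins.
At least 6 cabins are required, but only 5 are allowed.

No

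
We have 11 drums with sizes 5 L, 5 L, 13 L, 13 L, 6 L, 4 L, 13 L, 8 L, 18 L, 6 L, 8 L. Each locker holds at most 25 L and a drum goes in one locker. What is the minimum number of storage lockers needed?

Total = 18 + 13 + 13 + 13 + 8 + 8 + 6 + 6 + 5 + 5 + 4 = 99 L.
Lower bound: ⌈99/25⌉ = 4 storage lockers.
A packing using 5 storage lockers:
  locker 1: 18 + 6 = 24
  locker 2: 13 + 8 + 4 = 25
  locker 3: 13 + 8 = 21
  locker 4: 13 + 6 + 5 = 24
  locker 5: 5 = 5
No arrangement into 4 storage lockers stays within capacity, so 5 is optimal.

5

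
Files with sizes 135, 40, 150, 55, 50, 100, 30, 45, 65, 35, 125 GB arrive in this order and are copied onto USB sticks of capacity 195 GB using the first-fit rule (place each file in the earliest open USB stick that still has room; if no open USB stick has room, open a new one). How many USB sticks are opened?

5

  135 → USB stick 1 (new)  [load 135/195]
  40 → USB stick 1  [load 175/195]
  150 → USB stick 2 (new)  [load 150/195]
  55 → USB stick 3 (new)  [load 55/195]
  50 → USB stick 3  [load 105/195]
  100 → USB stick 4 (new)  [load 100/195]
  30 → USB stick 2  [load 180/195]
  45 → USB stick 3  [load 150/195]
  65 → USB stick 4  [load 165/195]
  35 → USB stick 3  [load 185/195]
  125 → USB stick 5 (new)  [load 125/195]
5 USB sticks opened.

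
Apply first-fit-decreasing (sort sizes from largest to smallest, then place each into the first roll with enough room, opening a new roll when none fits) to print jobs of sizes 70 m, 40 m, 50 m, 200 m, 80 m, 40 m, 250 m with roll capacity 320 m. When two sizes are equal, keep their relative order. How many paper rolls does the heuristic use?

Sorted descending: 250, 200, 80, 70, 50, 40, 40.
  250 → roll 1 (new)  [load 250/320]
  200 → roll 2 (new)  [load 200/320]
  80 → roll 2  [load 280/320]
  70 → roll 1  [load 320/320]
  50 → roll 3 (new)  [load 50/320]
  40 → roll 2  [load 320/320]
  40 → roll 3  [load 90/320]
3 paper rolls opened.

3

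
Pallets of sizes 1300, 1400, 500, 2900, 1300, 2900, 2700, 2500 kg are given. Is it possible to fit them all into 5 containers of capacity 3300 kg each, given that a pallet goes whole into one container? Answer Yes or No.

No

Total = 15500 kg; ⌈15500/3300⌉ = 5.
The bound of 5 does not rule out 5, but exhaustive search shows no assignment into 5 containers of capacity 3300 kg exists — the minimum is 6.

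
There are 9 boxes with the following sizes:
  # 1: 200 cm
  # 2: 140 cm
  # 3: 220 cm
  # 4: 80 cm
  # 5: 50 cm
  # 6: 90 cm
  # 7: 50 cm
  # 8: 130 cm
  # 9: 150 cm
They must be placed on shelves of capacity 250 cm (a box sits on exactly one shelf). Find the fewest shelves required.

Total = 220 + 200 + 150 + 140 + 130 + 90 + 80 + 50 + 50 = 1110 cm.
Lower bound: ⌈1110/250⌉ = 5 shelves.
A packing using 5 shelves:
  shelf 1: 220 = 220
  shelf 2: 200 + 50 = 250
  shelf 3: 150 + 90 = 240
  shelf 4: 140 + 80 = 220
  shelf 5: 130 + 50 = 180
This matches the lower bound, so 5 is optimal.

5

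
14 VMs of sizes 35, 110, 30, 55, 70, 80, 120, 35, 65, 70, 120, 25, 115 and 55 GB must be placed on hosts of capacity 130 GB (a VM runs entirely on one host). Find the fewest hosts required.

Total = 120 + 120 + 115 + 110 + 80 + 70 + 70 + 65 + 55 + 55 + 35 + 35 + 30 + 25 = 985 GB.
Lower bound: ⌈985/130⌉ = 8 hosts.
A packing using 9 hosts:
  host 1: 120 = 120
  host 2: 120 = 120
  host 3: 115 = 115
  host 4: 110 = 110
  host 5: 80 + 35 = 115
  host 6: 70 + 55 = 125
  host 7: 70 + 55 = 125
  host 8: 65 + 35 + 30 = 130
  host 9: 25 = 25
No arrangement into 8 hosts stays within capacity, so 9 is optimal.

9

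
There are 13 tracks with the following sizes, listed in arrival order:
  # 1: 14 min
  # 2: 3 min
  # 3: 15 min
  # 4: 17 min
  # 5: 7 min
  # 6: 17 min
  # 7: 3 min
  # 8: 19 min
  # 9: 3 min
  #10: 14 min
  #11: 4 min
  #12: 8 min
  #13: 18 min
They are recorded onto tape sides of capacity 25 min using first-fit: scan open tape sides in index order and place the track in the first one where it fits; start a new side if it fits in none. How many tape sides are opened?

  14 → side 1 (new)  [load 14/25]
  3 → side 1  [load 17/25]
  15 → side 2 (new)  [load 15/25]
  17 → side 3 (new)  [load 17/25]
  7 → side 1  [load 24/25]
  17 → side 4 (new)  [load 17/25]
  3 → side 2  [load 18/25]
  19 → side 5 (new)  [load 19/25]
  3 → side 2  [load 21/25]
  14 → side 6 (new)  [load 14/25]
  4 → side 2  [load 25/25]
  8 → side 3  [load 25/25]
  18 → side 7 (new)  [load 18/25]
7 tape sides opened.

7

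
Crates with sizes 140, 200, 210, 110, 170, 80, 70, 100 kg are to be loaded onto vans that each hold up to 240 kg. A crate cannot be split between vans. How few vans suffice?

Total = 210 + 200 + 170 + 140 + 110 + 100 + 80 + 70 = 1080 kg.
Lower bound: ⌈1080/240⌉ = 5 vans.
A packing using 5 vans:
  van 1: 210 = 210
  van 2: 200 = 200
  van 3: 170 + 70 = 240
  van 4: 140 + 100 = 240
  van 5: 110 + 80 = 190
This matches the lower bound, so 5 is optimal.

5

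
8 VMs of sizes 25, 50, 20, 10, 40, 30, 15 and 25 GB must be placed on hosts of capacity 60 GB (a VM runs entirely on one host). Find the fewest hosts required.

Total = 50 + 40 + 30 + 25 + 25 + 20 + 15 + 10 = 215 GB.
Lower bound: ⌈215/60⌉ = 4 hosts.
A packing using 4 hosts:
  host 1: 50 + 10 = 60
  host 2: 40 + 20 = 60
  host 3: 30 + 25 = 55
  host 4: 25 + 15 = 40
This matches the lower bound, so 4 is optimal.

4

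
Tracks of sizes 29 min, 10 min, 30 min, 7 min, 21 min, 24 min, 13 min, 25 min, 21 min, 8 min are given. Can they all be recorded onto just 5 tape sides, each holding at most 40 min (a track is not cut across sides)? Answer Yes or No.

Total = 188 min; ⌈188/40⌉ = 5.
6 tracks each exceed half the capacity and cannot share a side, forcing at least 6 tape sides.
At least 6 tape sides are required, but only 5 are allowed.

No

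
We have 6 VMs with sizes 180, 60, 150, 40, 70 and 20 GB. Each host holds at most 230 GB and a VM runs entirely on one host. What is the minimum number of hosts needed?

3

Total = 180 + 150 + 70 + 60 + 40 + 20 = 520 GB.
Lower bound: ⌈520/230⌉ = 3 hosts.
A packing using 3 hosts:
  host 1: 180 + 40 = 220
  host 2: 150 + 70 = 220
  host 3: 60 + 20 = 80
This matches the lower bound, so 3 is optimal.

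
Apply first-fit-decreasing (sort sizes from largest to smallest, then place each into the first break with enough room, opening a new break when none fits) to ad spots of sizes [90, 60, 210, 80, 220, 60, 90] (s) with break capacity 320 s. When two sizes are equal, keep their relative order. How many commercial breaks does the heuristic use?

Sorted descending: 220, 210, 90, 90, 80, 60, 60.
  220 → break 1 (new)  [load 220/320]
  210 → break 2 (new)  [load 210/320]
  90 → break 1  [load 310/320]
  90 → break 2  [load 300/320]
  80 → break 3 (new)  [load 80/320]
  60 → break 3  [load 140/320]
  60 → break 3  [load 200/320]
3 commercial breaks opened.

3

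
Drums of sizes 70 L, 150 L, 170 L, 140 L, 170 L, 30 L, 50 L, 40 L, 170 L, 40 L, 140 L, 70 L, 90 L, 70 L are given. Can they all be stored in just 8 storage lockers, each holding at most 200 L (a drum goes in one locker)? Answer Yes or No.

Yes

A valid assignment using 8 storage lockers:
  locker 1: 170 + 30 = 200
  locker 2: 170 = 170
  locker 3: 170 = 170
  locker 4: 150 + 50 = 200
  locker 5: 140 + 40 = 180
  locker 6: 140 + 40 = 180
  locker 7: 90 + 70 = 160
  locker 8: 70 + 70 = 140
Every load is within 200 L, so 8 storage lockers suffice.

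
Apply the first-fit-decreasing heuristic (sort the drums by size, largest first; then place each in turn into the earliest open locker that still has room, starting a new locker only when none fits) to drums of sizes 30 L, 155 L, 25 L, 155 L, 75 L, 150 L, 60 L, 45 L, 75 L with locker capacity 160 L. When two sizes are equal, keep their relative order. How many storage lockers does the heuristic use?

Sorted descending: 155, 155, 150, 75, 75, 60, 45, 30, 25.
  155 → locker 1 (new)  [load 155/160]
  155 → locker 2 (new)  [load 155/160]
  150 → locker 3 (new)  [load 150/160]
  75 → locker 4 (new)  [load 75/160]
  75 → locker 4  [load 150/160]
  60 → locker 5 (new)  [load 60/160]
  45 → locker 5  [load 105/160]
  30 → locker 5  [load 135/160]
  25 → locker 5  [load 160/160]
5 storage lockers opened.

5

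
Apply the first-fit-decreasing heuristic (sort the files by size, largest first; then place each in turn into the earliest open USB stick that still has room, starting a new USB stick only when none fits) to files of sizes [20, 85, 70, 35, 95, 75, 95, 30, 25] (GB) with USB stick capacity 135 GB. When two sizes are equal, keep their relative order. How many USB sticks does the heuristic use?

Sorted descending: 95, 95, 85, 75, 70, 35, 30, 25, 20.
  95 → USB stick 1 (new)  [load 95/135]
  95 → USB stick 2 (new)  [load 95/135]
  85 → USB stick 3 (new)  [load 85/135]
  75 → USB stick 4 (new)  [load 75/135]
  70 → USB stick 5 (new)  [load 70/135]
  35 → USB stick 1  [load 130/135]
  30 → USB stick 2  [load 125/135]
  25 → USB stick 3  [load 110/135]
  20 → USB stick 3  [load 130/135]
5 USB sticks opened.

5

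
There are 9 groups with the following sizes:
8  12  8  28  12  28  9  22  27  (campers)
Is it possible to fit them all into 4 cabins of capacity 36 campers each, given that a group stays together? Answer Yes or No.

No

Total = 154 campers; ⌈154/36⌉ = 5.
At least 5 cabins are required, but only 4 are allowed.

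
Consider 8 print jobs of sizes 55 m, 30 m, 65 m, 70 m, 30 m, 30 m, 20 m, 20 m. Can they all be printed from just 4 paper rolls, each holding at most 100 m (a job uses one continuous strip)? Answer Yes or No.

Yes

A valid assignment using 4 paper rolls:
  roll 1: 70 + 30 = 100
  roll 2: 65 + 30 = 95
  roll 3: 55 + 30 = 85
  roll 4: 20 + 20 = 40
Every load is within 100 m, so 4 paper rolls suffice.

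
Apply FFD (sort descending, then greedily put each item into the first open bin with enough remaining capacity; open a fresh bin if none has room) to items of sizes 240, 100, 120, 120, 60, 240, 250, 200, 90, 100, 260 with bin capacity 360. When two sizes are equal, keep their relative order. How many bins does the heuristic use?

5

Sorted descending: 260, 250, 240, 240, 200, 120, 120, 100, 100, 90, 60.
  260 → bin 1 (new)  [load 260/360]
  250 → bin 2 (new)  [load 250/360]
  240 → bin 3 (new)  [load 240/360]
  240 → bin 4 (new)  [load 240/360]
  200 → bin 5 (new)  [load 200/360]
  120 → bin 3  [load 360/360]
  120 → bin 4  [load 360/360]
  100 → bin 1  [load 360/360]
  100 → bin 2  [load 350/360]
  90 → bin 5  [load 290/360]
  60 → bin 5  [load 350/360]
5 bins opened.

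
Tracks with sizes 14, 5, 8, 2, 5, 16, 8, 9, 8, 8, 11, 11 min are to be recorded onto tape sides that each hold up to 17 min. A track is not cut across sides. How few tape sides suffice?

Total = 16 + 14 + 11 + 11 + 9 + 8 + 8 + 8 + 8 + 5 + 5 + 2 = 105 min.
Lower bound: ⌈105/17⌉ = 7 tape sides.
A packing using 7 tape sides:
  side 1: 16 = 16
  side 2: 14 + 2 = 16
  side 3: 11 + 5 = 16
  side 4: 11 + 5 = 16
  side 5: 9 + 8 = 17
  side 6: 8 + 8 = 16
  side 7: 8 = 8
This matches the lower bound, so 7 is optimal.

7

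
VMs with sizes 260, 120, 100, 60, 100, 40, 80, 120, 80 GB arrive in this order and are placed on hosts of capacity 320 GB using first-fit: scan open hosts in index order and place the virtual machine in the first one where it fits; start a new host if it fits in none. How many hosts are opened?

3

  260 → host 1 (new)  [load 260/320]
  120 → host 2 (new)  [load 120/320]
  100 → host 2  [load 220/320]
  60 → host 1  [load 320/320]
  100 → host 2  [load 320/320]
  40 → host 3 (new)  [load 40/320]
  80 → host 3  [load 120/320]
  120 → host 3  [load 240/320]
  80 → host 3  [load 320/320]
3 hosts opened.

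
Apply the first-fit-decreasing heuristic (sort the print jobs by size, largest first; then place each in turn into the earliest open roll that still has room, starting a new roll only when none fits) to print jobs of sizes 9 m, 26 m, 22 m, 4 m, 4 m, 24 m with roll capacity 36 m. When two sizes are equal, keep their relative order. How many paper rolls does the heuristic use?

3

Sorted descending: 26, 24, 22, 9, 4, 4.
  26 → roll 1 (new)  [load 26/36]
  24 → roll 2 (new)  [load 24/36]
  22 → roll 3 (new)  [load 22/36]
  9 → roll 1  [load 35/36]
  4 → roll 2  [load 28/36]
  4 → roll 2  [load 32/36]
3 paper rolls opened.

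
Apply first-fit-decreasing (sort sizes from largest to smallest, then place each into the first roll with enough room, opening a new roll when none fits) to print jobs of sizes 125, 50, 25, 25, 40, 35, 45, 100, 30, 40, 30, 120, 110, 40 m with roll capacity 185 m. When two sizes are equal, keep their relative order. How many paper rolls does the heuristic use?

5

Sorted descending: 125, 120, 110, 100, 50, 45, 40, 40, 40, 35, 30, 30, 25, 25.
  125 → roll 1 (new)  [load 125/185]
  120 → roll 2 (new)  [load 120/185]
  110 → roll 3 (new)  [load 110/185]
  100 → roll 4 (new)  [load 100/185]
  50 → roll 1  [load 175/185]
  45 → roll 2  [load 165/185]
  40 → roll 3  [load 150/185]
  40 → roll 4  [load 140/185]
  40 → roll 4  [load 180/185]
  35 → roll 3  [load 185/185]
  30 → roll 5 (new)  [load 30/185]
  30 → roll 5  [load 60/185]
  25 → roll 5  [load 85/185]
  25 → roll 5  [load 110/185]
5 paper rolls opened.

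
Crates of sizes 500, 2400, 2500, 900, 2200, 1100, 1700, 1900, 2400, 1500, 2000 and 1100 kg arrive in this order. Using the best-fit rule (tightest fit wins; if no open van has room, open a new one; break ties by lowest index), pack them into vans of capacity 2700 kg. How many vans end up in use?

9

  500 → van 1 (new)  [load 500/2700]
  2400 → van 2 (new)  [load 2400/2700]
  2500 → van 3 (new)  [load 2500/2700]
  900 → van 1  [load 1400/2700]
  2200 → van 4 (new)  [load 2200/2700]
  1100 → van 1  [load 2500/2700]
  1700 → van 5 (new)  [load 1700/2700]
  1900 → van 6 (new)  [load 1900/2700]
  2400 → van 7 (new)  [load 2400/2700]
  1500 → van 8 (new)  [load 1500/2700]
  2000 → van 9 (new)  [load 2000/2700]
  1100 → van 8  [load 2600/2700]
9 vans opened.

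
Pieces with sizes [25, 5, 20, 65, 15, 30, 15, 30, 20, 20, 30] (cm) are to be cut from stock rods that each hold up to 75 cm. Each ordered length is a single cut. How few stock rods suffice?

4

Total = 65 + 30 + 30 + 30 + 25 + 20 + 20 + 20 + 15 + 15 + 5 = 275 cm.
Lower bound: ⌈275/75⌉ = 4 stock rods.
A packing using 4 stock rods:
  stock rod 1: 65 + 5 = 70
  stock rod 2: 30 + 30 + 15 = 75
  stock rod 3: 30 + 25 + 20 = 75
  stock rod 4: 20 + 20 + 15 = 55
This matches the lower bound, so 4 is optimal.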